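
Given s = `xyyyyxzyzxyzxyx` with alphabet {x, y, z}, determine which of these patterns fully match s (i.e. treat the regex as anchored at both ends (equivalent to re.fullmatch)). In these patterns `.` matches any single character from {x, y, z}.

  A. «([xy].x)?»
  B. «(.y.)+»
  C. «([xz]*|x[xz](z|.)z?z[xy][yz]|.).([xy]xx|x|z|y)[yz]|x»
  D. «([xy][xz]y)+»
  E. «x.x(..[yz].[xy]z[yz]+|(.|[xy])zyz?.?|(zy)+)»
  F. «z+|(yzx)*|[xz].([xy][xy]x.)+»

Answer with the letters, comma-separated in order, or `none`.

B

A → no match
B → match
C → no match
D → no match — must end with `y`
E → no match
F → no match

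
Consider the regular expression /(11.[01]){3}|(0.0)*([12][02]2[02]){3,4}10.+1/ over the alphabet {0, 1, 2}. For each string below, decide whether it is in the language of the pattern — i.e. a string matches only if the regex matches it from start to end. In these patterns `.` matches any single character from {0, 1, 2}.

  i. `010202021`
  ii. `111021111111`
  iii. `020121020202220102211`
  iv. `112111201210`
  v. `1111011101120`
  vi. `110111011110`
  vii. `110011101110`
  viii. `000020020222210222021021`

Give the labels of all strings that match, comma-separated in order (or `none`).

vi, vii

i → no match
ii → no match
iii → no match
iv → no match
v → no match
vi → match
vii → match
viii → no match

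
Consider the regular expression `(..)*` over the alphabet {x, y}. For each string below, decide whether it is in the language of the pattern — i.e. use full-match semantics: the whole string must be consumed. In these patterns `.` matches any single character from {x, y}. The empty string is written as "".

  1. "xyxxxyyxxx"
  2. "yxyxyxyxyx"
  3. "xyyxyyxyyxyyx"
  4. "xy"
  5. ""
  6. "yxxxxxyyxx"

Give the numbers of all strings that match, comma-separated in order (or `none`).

1, 2, 4, 5, 6

1. "xyxxxyyxxx" → match
2. "yxyxyxyxyx" → match
3 → no match
4. "xy" → match
5. "" → match
6. "yxxxxxyyxx" → match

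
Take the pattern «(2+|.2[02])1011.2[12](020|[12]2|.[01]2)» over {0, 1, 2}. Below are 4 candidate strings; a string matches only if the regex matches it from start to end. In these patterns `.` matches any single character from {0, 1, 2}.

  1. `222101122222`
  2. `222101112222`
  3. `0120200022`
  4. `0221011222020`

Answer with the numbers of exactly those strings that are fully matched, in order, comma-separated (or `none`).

1. `222101122222` → match
2. `222101112222` → match
3. `0120200022` → no match
4 → match

1, 2, 4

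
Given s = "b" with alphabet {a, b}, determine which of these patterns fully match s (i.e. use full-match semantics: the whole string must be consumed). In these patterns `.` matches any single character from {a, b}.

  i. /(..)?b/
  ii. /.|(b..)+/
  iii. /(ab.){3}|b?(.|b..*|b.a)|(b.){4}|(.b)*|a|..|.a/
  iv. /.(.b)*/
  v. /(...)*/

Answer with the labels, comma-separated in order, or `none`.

i, ii, iii, iv

i → match
ii → match
iii → match
iv → match
v → no match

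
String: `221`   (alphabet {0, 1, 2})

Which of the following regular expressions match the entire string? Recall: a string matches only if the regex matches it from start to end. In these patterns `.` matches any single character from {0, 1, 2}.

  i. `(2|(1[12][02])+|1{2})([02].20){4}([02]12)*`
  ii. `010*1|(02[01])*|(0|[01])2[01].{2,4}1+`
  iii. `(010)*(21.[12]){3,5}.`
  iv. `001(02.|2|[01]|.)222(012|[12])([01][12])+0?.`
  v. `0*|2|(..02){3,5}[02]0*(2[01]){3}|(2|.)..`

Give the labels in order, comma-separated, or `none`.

v

i → no match
ii → no match
iii → no match
iv → no match — must start with `001`
v → match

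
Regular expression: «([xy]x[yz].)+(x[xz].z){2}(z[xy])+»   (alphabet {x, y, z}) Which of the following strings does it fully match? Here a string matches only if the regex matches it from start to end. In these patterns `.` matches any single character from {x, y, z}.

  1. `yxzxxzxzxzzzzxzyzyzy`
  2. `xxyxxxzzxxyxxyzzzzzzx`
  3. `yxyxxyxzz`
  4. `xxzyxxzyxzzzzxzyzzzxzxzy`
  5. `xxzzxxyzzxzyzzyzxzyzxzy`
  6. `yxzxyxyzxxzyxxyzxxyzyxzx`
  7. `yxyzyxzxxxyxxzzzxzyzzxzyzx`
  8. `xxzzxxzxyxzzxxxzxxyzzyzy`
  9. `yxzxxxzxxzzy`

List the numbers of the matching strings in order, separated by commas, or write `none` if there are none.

1, 7, 8

1 → match
2 → no match
3 → no match
4 → no match
5 → no match
6 → no match
7 → match
8 → match
9 → no match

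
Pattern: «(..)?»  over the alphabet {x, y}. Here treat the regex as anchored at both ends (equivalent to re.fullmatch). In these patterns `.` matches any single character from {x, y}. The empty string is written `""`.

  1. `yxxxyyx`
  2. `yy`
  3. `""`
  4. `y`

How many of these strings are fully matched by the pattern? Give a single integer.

2

1. `yxxxyyx` → no match
2. `yy` → match
3. `""` → match
4. `y` → no match
Total matched: 2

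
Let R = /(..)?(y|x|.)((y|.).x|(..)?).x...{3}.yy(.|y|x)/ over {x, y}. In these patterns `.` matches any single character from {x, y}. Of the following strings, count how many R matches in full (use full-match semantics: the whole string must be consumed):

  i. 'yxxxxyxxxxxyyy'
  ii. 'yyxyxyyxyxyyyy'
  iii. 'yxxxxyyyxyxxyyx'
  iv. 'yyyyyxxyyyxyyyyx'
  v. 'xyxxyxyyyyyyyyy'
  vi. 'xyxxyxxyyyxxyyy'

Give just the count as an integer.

i → match
ii → match
iii → no match
iv → match
v → match
vi → match
Total matched: 5

5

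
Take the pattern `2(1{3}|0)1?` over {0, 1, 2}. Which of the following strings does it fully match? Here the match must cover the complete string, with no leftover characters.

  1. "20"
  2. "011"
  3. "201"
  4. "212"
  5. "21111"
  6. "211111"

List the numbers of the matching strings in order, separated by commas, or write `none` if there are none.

1, 3, 5

1 → match
2 → no match — must start with "2"
3 → match
4 → no match
5 → match
6 → no match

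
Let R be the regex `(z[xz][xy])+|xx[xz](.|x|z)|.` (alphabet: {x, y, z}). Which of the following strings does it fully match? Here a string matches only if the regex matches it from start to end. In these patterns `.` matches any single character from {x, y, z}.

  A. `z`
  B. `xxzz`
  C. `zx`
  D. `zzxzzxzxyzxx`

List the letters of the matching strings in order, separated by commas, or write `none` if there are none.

A, B, D

A. `z` → match
B. `xxzz` → match
C. `zx` → no match
D. `zzxzzxzxyzxx` → match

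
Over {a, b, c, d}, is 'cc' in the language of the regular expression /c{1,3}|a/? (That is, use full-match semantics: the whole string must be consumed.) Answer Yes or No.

Yes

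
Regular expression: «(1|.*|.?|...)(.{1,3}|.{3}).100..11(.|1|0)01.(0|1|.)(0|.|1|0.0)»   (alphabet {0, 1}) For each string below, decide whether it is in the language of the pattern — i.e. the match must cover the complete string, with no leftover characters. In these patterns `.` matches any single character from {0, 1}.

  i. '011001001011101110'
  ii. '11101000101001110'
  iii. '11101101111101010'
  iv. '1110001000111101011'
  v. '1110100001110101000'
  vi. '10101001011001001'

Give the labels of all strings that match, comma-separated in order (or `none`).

i, iv, v, vi

i → match
ii → no match
iii → no match
iv → match
v → match
vi → match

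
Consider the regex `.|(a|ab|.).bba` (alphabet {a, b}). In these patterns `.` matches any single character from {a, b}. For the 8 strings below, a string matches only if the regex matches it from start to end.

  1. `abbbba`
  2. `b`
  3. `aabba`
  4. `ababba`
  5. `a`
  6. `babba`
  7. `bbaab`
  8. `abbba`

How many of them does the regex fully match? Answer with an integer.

7

1. `abbbba` → match
2. `b` → match
3. `aabba` → match
4. `ababba` → match
5. `a` → match
6. `babba` → match
7. `bbaab` → no match
8. `abbba` → match
Total matched: 7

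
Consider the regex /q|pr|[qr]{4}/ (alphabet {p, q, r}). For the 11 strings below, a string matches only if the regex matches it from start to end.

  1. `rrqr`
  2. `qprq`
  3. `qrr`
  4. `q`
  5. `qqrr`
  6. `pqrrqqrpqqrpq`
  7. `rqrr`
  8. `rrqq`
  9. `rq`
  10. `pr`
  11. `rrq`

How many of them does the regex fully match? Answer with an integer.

6

1. `rrqr` → match
2. `qprq` → no match
3. `qrr` → no match
4. `q` → match
5. `qqrr` → match
6 → no match
7. `rqrr` → match
8. `rrqq` → match
9. `rq` → no match
10. `pr` → match
11. `rrq` → no match
Total matched: 6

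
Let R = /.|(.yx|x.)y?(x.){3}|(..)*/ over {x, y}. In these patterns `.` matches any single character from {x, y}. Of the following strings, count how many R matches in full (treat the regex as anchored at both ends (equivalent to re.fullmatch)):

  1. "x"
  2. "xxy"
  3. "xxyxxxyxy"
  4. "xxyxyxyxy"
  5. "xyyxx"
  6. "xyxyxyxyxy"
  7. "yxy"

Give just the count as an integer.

4

1 → match
2 → no match
3 → match
4 → match
5 → no match
6 → match
7 → no match
Total matched: 4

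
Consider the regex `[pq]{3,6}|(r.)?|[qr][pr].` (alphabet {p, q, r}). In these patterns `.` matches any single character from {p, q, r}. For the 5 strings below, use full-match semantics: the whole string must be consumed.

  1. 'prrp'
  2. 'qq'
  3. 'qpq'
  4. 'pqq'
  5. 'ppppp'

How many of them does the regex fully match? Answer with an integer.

1 → no match
2 → no match
3 → match
4 → match
5 → match
Total matched: 3

3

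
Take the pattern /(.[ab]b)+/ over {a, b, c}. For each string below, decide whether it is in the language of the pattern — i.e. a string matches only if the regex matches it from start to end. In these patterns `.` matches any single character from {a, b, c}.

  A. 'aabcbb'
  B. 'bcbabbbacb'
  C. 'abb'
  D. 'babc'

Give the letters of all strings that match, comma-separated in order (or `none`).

A → match
B → no match
C → match
D → no match — must end with 'b'

A, C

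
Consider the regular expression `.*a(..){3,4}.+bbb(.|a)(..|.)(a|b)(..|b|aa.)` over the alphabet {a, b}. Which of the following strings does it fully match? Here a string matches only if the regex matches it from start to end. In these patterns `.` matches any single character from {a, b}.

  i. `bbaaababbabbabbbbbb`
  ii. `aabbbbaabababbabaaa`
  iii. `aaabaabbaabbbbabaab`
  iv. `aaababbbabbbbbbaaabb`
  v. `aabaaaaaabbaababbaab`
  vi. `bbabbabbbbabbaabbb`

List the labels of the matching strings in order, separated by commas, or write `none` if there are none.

iii, iv

i → no match
ii → no match
iii → match
iv → match
v → no match
vi → no match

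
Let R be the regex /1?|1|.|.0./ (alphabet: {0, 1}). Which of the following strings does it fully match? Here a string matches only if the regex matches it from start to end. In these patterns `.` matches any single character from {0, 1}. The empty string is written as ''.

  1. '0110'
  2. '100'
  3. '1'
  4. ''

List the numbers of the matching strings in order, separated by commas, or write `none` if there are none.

1 → no match
2 → match
3 → match
4 → match

2, 3, 4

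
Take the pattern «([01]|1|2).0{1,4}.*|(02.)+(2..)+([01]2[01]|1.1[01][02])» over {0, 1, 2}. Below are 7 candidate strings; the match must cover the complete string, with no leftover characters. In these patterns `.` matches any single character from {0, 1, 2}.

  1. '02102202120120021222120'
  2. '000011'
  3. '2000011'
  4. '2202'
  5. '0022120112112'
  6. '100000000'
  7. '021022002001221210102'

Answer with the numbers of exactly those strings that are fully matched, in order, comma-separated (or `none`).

2, 3, 4, 6

1 → no match
2 → match
3 → match
4 → match
5 → no match
6 → match
7 → no match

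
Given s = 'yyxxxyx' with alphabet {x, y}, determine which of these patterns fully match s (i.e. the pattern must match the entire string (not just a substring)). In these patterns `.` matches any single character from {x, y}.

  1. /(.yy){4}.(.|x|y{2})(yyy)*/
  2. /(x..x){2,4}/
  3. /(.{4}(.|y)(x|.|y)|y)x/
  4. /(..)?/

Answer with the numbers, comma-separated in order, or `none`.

3

1 → no match
2 → no match — must start with 'x'
3 → match
4 → no match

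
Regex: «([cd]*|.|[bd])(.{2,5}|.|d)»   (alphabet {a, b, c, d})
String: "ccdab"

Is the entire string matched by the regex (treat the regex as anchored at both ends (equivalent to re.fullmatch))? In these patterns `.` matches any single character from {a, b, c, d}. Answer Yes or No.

Yes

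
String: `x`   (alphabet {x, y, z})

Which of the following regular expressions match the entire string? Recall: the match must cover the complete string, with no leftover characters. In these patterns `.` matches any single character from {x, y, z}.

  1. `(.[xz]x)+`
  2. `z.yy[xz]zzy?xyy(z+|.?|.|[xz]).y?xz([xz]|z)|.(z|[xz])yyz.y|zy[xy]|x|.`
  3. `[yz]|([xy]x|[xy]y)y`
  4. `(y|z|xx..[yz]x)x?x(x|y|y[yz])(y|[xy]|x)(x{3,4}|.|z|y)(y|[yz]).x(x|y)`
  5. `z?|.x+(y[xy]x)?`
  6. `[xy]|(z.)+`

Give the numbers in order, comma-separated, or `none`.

1 → no match
2 → match
3 → no match
4 → no match
5 → no match
6 → match

2, 6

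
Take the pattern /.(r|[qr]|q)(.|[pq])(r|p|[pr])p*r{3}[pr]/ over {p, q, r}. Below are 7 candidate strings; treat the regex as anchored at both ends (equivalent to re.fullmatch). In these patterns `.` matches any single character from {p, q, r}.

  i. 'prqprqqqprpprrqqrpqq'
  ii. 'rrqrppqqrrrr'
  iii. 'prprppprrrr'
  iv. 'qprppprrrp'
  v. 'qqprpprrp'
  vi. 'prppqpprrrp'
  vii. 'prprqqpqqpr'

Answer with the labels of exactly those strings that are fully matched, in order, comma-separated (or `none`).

i → no match
ii → no match
iii → match
iv → no match
v → no match
vi → no match
vii → no match

iii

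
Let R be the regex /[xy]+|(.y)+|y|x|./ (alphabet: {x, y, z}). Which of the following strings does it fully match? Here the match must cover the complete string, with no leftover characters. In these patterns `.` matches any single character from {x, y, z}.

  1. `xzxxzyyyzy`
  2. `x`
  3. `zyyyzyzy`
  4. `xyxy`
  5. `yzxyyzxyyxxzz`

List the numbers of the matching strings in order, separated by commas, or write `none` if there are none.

2, 3, 4

1 → no match
2 → match
3 → match
4 → match
5 → no match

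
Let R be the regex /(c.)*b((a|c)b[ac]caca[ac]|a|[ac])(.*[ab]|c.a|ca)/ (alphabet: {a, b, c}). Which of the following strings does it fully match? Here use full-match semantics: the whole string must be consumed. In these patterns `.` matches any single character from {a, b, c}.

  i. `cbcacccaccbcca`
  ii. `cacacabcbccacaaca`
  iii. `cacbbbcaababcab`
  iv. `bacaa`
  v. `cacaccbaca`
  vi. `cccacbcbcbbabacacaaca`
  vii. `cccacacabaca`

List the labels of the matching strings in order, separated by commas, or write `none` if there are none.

i, ii, iv, v, vi, vii

i → match
ii → match
iii → no match
iv → match
v → match
vi → match
vii → match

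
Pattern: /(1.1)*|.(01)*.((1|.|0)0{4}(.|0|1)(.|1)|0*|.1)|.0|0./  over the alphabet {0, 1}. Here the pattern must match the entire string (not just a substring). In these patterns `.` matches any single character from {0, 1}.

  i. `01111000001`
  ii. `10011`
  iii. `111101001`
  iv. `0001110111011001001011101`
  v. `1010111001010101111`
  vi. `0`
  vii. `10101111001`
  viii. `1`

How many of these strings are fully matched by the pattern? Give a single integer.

i. `01111000001` → no match
ii. `10011` → no match
iii. `111101001` → no match
iv → no match
v → no match
vi. `0` → no match
vii. `10101111001` → no match
viii. `1` → no match
Total matched: 0

0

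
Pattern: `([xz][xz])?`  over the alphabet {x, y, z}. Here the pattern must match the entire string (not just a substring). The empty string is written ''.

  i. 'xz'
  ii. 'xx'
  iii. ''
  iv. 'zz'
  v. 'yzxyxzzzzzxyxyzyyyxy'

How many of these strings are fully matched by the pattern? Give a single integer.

4

i → match
ii → match
iii → match
iv → match
v → no match
Total matched: 4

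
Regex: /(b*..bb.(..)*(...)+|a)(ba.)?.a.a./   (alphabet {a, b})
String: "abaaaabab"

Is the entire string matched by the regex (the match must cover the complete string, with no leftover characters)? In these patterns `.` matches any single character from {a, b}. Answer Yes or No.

Yes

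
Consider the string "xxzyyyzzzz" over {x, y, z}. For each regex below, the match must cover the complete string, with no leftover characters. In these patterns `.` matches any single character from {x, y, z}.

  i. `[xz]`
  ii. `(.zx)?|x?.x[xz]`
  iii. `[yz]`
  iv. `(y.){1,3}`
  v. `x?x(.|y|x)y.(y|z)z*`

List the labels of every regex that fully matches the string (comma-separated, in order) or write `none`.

v

i → no match
ii → no match
iii → no match
iv → no match — must start with "y"
v → match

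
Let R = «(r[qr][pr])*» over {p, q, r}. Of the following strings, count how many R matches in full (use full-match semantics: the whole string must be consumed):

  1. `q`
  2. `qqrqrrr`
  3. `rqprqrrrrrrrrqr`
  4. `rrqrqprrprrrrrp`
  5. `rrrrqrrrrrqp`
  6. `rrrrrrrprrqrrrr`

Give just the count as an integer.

1 → no match
2 → no match
3 → match
4 → no match
5 → match
6 → no match
Total matched: 2

2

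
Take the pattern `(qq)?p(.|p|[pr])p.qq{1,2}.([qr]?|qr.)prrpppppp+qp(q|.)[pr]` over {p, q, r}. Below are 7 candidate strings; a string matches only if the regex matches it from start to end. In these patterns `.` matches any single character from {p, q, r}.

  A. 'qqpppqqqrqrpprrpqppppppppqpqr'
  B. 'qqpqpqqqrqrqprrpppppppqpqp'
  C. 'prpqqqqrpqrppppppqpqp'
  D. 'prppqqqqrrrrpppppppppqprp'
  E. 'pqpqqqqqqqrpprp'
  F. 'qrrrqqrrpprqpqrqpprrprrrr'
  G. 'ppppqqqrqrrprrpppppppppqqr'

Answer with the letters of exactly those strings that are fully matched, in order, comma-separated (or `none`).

B

A → no match
B → match
C → no match
D → no match
E → no match
F → no match
G → no match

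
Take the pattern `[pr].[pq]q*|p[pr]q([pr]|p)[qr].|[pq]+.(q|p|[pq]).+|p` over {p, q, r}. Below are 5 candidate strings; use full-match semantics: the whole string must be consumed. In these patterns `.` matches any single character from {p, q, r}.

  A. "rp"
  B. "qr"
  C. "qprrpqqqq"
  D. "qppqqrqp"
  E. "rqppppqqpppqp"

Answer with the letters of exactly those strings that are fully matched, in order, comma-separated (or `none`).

D

A. "rp" → no match
B. "qr" → no match
C. "qprrpqqqq" → no match
D. "qppqqrqp" → match
E → no match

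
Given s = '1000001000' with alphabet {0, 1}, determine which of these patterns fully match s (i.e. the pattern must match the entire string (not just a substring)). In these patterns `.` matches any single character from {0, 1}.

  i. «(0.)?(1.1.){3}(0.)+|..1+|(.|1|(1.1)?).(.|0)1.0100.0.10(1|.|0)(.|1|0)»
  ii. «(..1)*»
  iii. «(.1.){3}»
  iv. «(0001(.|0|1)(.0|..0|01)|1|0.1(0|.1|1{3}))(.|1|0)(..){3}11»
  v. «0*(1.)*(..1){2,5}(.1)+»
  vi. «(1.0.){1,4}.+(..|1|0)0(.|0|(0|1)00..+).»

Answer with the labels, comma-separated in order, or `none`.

i → no match
ii → no match
iii → no match
iv → no match — must end with '11'
v → no match — must end with '1'
vi → match

vi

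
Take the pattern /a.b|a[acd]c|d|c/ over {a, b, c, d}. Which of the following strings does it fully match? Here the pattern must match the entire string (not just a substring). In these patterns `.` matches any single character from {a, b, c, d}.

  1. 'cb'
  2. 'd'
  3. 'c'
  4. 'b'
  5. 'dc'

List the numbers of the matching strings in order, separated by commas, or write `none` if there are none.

2, 3

1 → no match
2 → match
3 → match
4 → no match
5 → no match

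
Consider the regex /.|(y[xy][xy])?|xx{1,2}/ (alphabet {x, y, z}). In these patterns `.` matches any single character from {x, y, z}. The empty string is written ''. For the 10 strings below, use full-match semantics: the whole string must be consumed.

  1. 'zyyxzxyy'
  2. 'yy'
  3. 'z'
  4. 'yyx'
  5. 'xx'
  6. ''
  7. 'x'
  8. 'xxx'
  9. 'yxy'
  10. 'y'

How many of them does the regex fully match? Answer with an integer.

1 → no match
2 → no match
3 → match
4 → match
5 → match
6 → match
7 → match
8 → match
9 → match
10 → match
Total matched: 8

8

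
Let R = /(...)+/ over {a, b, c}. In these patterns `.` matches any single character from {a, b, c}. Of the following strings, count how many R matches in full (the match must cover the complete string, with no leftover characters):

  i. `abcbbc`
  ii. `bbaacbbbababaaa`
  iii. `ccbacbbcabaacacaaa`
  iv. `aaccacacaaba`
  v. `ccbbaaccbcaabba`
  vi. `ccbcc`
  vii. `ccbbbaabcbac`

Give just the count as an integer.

i → match
ii → match
iii → match
iv → match
v → match
vi → no match
vii → match
Total matched: 6

6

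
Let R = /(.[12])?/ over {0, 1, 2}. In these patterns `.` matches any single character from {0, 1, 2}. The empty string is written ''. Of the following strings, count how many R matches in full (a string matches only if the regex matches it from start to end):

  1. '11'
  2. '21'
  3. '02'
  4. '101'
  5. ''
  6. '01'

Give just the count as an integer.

5

1 → match
2 → match
3 → match
4 → no match
5 → match
6 → match
Total matched: 5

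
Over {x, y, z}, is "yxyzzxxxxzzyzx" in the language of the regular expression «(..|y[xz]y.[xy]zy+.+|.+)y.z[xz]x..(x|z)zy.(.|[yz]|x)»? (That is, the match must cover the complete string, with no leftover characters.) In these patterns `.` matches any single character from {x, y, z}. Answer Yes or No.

Yes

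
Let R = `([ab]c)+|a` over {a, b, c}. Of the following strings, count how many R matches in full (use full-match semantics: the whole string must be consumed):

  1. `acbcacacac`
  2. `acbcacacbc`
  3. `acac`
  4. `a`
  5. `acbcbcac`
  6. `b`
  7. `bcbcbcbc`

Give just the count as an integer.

1 → match
2 → match
3 → match
4 → match
5 → match
6 → no match
7 → match
Total matched: 6

6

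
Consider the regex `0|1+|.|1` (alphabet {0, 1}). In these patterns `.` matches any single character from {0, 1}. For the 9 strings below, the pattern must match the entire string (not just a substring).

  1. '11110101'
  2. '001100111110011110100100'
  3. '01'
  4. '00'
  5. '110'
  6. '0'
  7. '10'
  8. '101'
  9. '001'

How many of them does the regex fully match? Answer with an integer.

1

1. '11110101' → no match
2 → no match
3. '01' → no match
4. '00' → no match
5. '110' → no match
6. '0' → match
7. '10' → no match
8. '101' → no match
9. '001' → no match
Total matched: 1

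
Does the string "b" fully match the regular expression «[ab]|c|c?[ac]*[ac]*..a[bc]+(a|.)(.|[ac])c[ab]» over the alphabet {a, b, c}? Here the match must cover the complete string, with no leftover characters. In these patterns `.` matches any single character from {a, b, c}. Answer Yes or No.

Yes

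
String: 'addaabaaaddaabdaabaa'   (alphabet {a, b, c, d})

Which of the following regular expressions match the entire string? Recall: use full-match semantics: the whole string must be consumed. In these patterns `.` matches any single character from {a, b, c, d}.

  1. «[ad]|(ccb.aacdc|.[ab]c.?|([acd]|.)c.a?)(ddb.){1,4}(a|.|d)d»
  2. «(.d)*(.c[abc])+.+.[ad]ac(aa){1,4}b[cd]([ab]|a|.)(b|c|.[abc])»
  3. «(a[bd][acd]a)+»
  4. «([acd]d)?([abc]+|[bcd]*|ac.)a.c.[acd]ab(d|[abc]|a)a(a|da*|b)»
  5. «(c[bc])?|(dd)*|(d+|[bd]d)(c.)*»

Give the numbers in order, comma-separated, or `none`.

3

1 → no match
2 → no match
3 → match
4 → no match
5 → no match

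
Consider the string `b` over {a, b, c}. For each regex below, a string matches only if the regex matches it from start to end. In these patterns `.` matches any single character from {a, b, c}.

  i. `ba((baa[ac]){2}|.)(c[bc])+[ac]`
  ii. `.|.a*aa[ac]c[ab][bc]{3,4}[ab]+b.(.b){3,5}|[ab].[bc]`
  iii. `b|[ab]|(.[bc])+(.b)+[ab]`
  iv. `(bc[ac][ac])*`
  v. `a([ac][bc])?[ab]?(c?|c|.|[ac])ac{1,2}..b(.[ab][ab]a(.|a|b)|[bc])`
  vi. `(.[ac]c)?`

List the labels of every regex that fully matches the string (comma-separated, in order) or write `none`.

ii, iii

i → no match — must start with `ba`
ii → match
iii → match
iv → no match
v → no match — must start with `a`
vi → no match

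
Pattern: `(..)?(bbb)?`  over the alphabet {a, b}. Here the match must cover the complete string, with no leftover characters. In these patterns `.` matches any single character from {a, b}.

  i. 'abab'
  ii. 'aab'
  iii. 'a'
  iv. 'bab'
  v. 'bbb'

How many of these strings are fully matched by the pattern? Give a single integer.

1

i → no match
ii → no match
iii → no match
iv → no match
v → match
Total matched: 1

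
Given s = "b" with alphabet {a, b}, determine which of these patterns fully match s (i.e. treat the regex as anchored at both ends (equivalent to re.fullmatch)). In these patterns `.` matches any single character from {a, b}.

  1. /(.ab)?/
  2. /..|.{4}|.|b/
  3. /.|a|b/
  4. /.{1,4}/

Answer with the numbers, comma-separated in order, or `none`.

2, 3, 4

1 → no match
2 → match
3 → match
4 → match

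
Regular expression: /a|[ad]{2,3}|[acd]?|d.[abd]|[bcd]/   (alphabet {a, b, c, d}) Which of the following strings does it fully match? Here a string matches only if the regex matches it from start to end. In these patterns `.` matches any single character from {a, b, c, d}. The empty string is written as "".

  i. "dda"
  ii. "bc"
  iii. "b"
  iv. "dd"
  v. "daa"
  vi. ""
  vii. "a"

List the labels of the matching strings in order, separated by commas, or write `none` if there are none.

i → match
ii → no match
iii → match
iv → match
v → match
vi → match
vii → match

i, iii, iv, v, vi, vii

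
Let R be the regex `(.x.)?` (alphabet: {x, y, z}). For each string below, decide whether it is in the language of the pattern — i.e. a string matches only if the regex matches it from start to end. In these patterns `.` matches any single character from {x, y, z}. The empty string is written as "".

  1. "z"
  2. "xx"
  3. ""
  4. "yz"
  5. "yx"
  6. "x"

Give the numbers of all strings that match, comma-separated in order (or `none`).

3

1 → no match
2 → no match
3 → match
4 → no match
5 → no match
6 → no match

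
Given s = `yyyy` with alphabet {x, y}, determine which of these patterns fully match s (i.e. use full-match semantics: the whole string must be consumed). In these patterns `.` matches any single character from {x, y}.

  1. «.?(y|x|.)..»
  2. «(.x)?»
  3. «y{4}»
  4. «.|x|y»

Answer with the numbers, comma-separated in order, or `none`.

1, 3

1 → match
2 → no match
3 → match
4 → no match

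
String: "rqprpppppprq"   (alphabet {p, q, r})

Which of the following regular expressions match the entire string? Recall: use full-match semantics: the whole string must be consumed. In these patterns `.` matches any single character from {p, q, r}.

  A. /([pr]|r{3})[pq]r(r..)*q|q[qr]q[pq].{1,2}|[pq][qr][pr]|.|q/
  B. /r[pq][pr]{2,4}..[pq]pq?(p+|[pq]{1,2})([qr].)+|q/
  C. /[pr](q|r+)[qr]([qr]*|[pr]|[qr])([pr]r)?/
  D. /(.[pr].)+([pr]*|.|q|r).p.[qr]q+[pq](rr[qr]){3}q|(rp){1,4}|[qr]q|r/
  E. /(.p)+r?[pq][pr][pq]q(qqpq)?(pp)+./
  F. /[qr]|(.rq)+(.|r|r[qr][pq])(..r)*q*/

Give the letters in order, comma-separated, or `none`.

A → no match
B → match
C → no match
D → no match
E → no match
F → no match

B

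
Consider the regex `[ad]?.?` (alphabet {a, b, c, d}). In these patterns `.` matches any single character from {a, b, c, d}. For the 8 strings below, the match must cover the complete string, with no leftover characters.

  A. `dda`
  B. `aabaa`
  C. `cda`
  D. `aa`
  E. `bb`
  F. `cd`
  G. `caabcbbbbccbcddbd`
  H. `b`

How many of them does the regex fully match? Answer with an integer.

A → no match
B → no match
C → no match
D → match
E → no match
F → no match
G → no match
H → match
Total matched: 2

2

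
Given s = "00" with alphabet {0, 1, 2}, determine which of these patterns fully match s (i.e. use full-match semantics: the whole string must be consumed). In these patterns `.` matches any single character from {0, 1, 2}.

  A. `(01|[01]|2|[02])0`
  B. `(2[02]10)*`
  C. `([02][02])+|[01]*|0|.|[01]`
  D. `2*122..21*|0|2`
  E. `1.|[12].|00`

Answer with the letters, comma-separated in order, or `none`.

A, C, E

A → match
B → no match
C → match
D → no match
E → match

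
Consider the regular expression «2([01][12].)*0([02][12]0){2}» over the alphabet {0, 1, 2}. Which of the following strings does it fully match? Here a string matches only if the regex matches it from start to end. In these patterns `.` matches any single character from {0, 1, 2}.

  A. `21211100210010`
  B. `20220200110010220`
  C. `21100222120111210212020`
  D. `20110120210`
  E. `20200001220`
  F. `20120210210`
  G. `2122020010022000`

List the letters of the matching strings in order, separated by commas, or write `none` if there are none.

A, B, F

A → match
B → match
C → no match
D → no match
E → no match
F → match
G → no match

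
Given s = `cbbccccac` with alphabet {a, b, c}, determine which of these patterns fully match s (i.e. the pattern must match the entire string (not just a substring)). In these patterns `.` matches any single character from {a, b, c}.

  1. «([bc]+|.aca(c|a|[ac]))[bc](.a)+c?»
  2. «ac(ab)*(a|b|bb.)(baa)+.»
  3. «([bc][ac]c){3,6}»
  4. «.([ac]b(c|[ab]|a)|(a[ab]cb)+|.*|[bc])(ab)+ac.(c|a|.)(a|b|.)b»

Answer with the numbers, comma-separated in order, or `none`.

1 → match
2 → no match — must start with `ac`
3 → no match
4 → no match — must end with `b`

1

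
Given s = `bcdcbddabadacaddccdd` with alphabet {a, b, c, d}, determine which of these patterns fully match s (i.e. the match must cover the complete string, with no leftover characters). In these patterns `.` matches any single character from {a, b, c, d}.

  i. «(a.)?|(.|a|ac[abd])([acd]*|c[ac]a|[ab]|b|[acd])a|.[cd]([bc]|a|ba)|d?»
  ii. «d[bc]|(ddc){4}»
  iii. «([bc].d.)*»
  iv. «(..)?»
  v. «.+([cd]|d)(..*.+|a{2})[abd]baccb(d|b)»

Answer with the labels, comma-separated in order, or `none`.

iii

i → no match
ii → no match
iii → match
iv → no match
v → no match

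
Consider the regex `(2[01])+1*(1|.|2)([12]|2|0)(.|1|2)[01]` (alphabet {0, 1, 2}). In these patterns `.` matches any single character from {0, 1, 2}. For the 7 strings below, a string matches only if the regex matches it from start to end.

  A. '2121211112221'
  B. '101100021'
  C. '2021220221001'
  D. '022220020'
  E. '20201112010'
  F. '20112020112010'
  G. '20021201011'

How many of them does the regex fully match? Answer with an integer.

A → match
B. '101100021' → no match — must start with '2'
C → no match
D. '022220020' → no match — must start with '2'
E. '20201112010' → match
F → no match
G. '20021201011' → no match
Total matched: 2

2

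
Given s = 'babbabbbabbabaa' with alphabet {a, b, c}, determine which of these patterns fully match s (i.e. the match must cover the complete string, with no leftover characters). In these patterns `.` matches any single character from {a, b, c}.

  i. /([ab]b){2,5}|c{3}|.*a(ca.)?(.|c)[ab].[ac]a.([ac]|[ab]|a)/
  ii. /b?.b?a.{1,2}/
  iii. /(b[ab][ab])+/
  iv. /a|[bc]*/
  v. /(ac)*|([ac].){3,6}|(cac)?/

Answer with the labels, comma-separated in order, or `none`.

i → no match
ii → no match
iii → match
iv → no match
v → no match

iii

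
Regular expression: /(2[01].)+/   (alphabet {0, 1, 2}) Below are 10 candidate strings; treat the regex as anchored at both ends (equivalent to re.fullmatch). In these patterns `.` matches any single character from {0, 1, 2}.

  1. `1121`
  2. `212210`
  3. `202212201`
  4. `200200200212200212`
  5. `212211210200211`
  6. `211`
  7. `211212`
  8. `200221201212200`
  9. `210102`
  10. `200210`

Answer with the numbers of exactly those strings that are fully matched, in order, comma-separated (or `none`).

1 → no match — must start with `2`
2 → match
3 → match
4 → match
5 → match
6 → match
7 → match
8 → no match
9 → no match
10 → match

2, 3, 4, 5, 6, 7, 10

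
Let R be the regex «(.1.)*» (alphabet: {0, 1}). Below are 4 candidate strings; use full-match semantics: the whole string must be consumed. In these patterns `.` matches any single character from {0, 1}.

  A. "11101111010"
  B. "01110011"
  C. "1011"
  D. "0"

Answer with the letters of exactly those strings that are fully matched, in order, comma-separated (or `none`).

A → no match
B → no match
C → no match
D → no match

none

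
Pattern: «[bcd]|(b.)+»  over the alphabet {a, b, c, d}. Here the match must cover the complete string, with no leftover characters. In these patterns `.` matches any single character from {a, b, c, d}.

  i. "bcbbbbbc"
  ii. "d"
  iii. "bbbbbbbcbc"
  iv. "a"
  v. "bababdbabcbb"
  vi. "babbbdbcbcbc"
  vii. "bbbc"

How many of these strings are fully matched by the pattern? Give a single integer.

6

i. "bcbbbbbc" → match
ii. "d" → match
iii. "bbbbbbbcbc" → match
iv. "a" → no match
v. "bababdbabcbb" → match
vi. "babbbdbcbcbc" → match
vii. "bbbc" → match
Total matched: 6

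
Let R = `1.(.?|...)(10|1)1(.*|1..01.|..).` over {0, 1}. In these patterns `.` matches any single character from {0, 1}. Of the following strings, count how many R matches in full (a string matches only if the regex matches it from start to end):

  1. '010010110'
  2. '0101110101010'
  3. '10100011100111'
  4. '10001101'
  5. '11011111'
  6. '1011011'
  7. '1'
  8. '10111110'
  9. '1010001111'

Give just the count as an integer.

3

1 → no match — must start with '1'
2 → no match — must start with '1'
3 → no match
4 → no match
5 → match
6 → match
7 → no match
8 → match
9 → no match
Total matched: 3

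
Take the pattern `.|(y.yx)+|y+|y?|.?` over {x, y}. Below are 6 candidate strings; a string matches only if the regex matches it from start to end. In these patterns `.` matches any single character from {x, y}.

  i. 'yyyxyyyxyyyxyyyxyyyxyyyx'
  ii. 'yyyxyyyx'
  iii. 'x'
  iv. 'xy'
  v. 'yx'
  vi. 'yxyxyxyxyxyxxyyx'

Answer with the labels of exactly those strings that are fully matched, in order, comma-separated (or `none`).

i, ii, iii

i → match
ii. 'yyyxyyyx' → match
iii. 'x' → match
iv. 'xy' → no match
v. 'yx' → no match
vi → no match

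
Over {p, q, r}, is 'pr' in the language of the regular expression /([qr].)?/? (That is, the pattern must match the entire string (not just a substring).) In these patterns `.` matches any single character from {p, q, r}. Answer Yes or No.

No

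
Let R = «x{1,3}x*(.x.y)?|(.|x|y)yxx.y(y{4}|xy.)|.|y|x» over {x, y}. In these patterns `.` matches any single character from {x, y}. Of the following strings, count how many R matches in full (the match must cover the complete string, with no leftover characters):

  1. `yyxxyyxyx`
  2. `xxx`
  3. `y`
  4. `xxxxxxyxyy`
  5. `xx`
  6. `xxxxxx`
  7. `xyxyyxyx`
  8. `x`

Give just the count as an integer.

1 → match
2 → match
3 → match
4 → match
5 → match
6 → match
7 → no match
8 → match
Total matched: 7

7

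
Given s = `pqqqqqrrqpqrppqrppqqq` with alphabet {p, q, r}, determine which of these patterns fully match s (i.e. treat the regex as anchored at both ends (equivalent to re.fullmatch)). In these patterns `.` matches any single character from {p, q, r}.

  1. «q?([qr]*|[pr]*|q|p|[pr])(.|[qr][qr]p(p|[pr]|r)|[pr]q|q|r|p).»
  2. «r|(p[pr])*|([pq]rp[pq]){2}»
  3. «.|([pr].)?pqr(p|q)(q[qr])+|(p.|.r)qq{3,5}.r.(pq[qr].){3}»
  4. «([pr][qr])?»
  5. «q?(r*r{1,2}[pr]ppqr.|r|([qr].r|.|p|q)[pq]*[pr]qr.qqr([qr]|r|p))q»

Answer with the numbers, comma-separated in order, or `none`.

1 → no match
2 → no match
3 → match
4 → no match
5 → no match

3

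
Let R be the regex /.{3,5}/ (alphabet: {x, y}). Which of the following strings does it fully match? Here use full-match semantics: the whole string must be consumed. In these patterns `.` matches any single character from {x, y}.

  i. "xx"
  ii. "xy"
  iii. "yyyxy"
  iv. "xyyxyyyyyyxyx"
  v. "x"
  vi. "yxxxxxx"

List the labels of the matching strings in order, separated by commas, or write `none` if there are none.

iii

i → no match
ii → no match
iii → match
iv → no match
v → no match
vi → no match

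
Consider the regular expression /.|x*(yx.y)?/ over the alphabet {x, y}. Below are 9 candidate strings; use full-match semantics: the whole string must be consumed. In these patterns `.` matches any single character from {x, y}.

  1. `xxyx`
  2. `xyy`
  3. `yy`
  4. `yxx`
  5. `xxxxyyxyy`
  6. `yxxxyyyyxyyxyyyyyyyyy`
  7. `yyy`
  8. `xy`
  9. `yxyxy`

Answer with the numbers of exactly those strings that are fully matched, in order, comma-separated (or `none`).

1 → no match
2 → no match
3 → no match
4 → no match
5 → no match
6 → no match
7 → no match
8 → no match
9 → no match

none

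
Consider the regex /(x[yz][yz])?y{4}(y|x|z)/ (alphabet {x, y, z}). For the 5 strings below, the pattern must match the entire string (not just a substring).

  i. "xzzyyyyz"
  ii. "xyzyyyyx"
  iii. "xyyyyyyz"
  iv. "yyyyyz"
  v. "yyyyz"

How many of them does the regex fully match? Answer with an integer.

i → match
ii → match
iii → match
iv → no match
v → match
Total matched: 4

4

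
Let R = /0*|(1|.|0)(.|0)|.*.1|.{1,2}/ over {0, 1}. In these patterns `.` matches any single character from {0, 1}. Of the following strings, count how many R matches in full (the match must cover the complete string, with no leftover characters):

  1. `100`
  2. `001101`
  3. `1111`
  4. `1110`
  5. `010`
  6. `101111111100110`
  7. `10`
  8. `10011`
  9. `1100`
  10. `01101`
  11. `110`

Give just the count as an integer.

5

1 → no match
2 → match
3 → match
4 → no match
5 → no match
6 → no match
7 → match
8 → match
9 → no match
10 → match
11 → no match
Total matched: 5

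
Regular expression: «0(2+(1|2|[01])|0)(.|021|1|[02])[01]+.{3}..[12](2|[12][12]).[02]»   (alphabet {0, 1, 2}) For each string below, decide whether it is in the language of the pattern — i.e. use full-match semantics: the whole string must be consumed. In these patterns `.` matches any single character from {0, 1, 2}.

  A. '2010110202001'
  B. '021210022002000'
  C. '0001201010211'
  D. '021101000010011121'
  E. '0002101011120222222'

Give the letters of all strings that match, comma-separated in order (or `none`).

A → no match — must start with '0'
B → no match
C → no match
D → no match
E → match

E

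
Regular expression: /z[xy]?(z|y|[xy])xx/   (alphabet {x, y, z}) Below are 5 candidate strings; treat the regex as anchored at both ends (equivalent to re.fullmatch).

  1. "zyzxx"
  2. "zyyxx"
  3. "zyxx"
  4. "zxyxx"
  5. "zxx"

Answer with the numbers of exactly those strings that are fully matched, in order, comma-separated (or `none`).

1, 2, 3, 4

1 → match
2 → match
3 → match
4 → match
5 → no match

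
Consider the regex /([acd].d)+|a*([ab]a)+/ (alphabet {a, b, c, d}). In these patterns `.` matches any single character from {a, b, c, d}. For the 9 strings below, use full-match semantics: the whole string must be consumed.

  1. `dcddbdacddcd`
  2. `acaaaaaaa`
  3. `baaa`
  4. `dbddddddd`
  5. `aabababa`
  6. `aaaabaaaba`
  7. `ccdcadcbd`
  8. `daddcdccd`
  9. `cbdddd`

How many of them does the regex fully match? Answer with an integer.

1 → match
2 → no match
3 → match
4 → match
5 → match
6 → match
7 → match
8 → match
9 → match
Total matched: 8

8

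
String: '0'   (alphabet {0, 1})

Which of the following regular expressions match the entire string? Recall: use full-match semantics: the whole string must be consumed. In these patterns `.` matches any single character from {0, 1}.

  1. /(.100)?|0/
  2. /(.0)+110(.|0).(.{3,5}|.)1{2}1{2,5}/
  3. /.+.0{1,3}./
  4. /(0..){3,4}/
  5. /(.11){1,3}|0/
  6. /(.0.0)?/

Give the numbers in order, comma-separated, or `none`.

1, 5

1 → match
2 → no match — must end with '1'
3 → no match
4 → no match
5 → match
6 → no match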